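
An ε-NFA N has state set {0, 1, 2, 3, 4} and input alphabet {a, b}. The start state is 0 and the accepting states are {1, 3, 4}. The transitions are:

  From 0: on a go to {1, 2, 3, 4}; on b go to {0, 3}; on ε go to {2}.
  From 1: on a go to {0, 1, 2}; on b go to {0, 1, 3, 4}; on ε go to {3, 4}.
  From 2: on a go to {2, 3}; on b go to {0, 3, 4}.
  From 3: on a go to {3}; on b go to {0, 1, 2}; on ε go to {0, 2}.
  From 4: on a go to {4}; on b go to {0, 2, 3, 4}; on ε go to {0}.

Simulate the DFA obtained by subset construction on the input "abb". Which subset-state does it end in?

{0, 1, 2, 3, 4}

Start: {0, 2}.
δ(0,a) = {1, 2, 3, 4}; δ(2,a) = {2, 3}.
Union: {1, 2, 3, 4}.
ε-closure gives {0, 1, 2, 3, 4}.
After a: {0, 1, 2, 3, 4}.
δ(0,b) = {0, 3}; δ(1,b) = {0, 1, 3, 4}; δ(2,b) = {0, 3, 4}; δ(3,b) = {0, 1, 2}; δ(4,b) = {0, 2, 3, 4}.
Union: {0, 1, 2, 3, 4}.
After b: {0, 1, 2, 3, 4}.
δ(0,b) = {0, 3}; δ(1,b) = {0, 1, 3, 4}; δ(2,b) = {0, 3, 4}; δ(3,b) = {0, 1, 2}; δ(4,b) = {0, 2, 3, 4}.
Union: {0, 1, 2, 3, 4}.
After b: {0, 1, 2, 3, 4}.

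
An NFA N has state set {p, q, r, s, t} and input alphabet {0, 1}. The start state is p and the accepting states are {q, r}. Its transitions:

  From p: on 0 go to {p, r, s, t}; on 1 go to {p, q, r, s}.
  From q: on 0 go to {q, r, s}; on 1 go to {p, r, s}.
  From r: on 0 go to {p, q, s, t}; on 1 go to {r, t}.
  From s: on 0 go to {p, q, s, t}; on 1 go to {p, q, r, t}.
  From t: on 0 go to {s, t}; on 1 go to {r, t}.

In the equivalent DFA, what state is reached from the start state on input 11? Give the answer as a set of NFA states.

{p, q, r, s, t}

Start: {p}.
δ(p,1) = {p, q, r, s}.
Union: {p, q, r, s}.
After 1: {p, q, r, s}.
δ(p,1) = {p, q, r, s}; δ(q,1) = {p, r, s}; δ(r,1) = {r, t}; δ(s,1) = {p, q, r, t}.
Union: {p, q, r, s, t}.
After 1: {p, q, r, s, t}.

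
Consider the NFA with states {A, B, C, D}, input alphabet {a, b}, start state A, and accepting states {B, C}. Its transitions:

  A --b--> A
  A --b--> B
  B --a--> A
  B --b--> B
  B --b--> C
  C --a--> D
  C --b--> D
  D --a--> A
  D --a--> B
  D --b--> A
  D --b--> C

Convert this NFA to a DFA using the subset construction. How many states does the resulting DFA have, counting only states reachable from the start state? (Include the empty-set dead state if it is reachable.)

Start state of the DFA: {A}.
{A} --a--> ∅  [new]
{A} --b--> {A, B}  [new]
∅ --a--> ∅  [seen]
∅ --b--> ∅  [seen]
{A, B} --a--> {A}  [seen]
{A, B} --b--> {A, B, C}  [new]
{A, B, C} --a--> {A, D}  [new]
{A, B, C} --b--> {A, B, C, D}  [new]
{A, D} --a--> {A, B}  [seen]
{A, D} --b--> {A, B, C}  [seen]
{A, B, C, D} --a--> {A, B, D}  [new]
{A, B, C, D} --b--> {A, B, C, D}  [seen]
{A, B, D} --a--> {A, B}  [seen]
{A, B, D} --b--> {A, B, C}  [seen]
Reachable DFA states: {A}, ∅, {A, B}, {A, B, C}, {A, D}, {A, B, C, D}, {A, B, D}.

7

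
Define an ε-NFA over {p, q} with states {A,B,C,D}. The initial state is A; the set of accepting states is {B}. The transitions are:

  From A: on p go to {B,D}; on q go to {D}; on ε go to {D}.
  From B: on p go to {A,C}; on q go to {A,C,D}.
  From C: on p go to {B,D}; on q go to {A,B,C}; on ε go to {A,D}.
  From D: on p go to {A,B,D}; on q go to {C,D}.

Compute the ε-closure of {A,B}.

{A,B,D}

Begin with {A,B}.
A →ε {D}; add D.
ε-closure = {A,B,D}.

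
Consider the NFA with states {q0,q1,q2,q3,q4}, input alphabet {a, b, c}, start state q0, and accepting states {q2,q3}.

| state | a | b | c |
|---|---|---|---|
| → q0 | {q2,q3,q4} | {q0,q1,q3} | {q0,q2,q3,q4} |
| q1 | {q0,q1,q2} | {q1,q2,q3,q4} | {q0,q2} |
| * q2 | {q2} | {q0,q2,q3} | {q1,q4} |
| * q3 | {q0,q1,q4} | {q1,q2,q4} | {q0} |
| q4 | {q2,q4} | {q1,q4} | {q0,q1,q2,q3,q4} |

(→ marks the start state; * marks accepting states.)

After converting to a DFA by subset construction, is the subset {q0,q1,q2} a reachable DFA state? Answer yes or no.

Start state of the DFA: {q0}.
{q0} --a--> {q2,q3,q4}  [new]
{q0} --b--> {q0,q1,q3}  [new]
{q0} --c--> {q0,q2,q3,q4}  [new]
{q2,q3,q4} --a--> {q0,q1,q2,q4}  [new]
{q2,q3,q4} --b--> {q0,q1,q2,q3,q4}  [new]
{q2,q3,q4} --c--> {q0,q1,q2,q3,q4}  [seen]
{q0,q1,q3} --a--> {q0,q1,q2,q3,q4}  [seen]
{q0,q1,q3} --b--> {q0,q1,q2,q3,q4}  [seen]
{q0,q1,q3} --c--> {q0,q2,q3,q4}  [seen]
{q0,q2,q3,q4} --a--> {q0,q1,q2,q3,q4}  [seen]
{q0,q2,q3,q4} --b--> {q0,q1,q2,q3,q4}  [seen]
{q0,q2,q3,q4} --c--> {q0,q1,q2,q3,q4}  [seen]
{q0,q1,q2,q4} --a--> {q0,q1,q2,q3,q4}  [seen]
{q0,q1,q2,q4} --b--> {q0,q1,q2,q3,q4}  [seen]
{q0,q1,q2,q4} --c--> {q0,q1,q2,q3,q4}  [seen]
{q0,q1,q2,q3,q4} --a--> {q0,q1,q2,q3,q4}  [seen]
{q0,q1,q2,q3,q4} --b--> {q0,q1,q2,q3,q4}  [seen]
{q0,q1,q2,q3,q4} --c--> {q0,q1,q2,q3,q4}  [seen]
Reachable DFA states: {q0}, {q2,q3,q4}, {q0,q1,q3}, {q0,q2,q3,q4}, {q0,q1,q2,q4}, {q0,q1,q2,q3,q4}.
{q0,q1,q2} is not among them.

no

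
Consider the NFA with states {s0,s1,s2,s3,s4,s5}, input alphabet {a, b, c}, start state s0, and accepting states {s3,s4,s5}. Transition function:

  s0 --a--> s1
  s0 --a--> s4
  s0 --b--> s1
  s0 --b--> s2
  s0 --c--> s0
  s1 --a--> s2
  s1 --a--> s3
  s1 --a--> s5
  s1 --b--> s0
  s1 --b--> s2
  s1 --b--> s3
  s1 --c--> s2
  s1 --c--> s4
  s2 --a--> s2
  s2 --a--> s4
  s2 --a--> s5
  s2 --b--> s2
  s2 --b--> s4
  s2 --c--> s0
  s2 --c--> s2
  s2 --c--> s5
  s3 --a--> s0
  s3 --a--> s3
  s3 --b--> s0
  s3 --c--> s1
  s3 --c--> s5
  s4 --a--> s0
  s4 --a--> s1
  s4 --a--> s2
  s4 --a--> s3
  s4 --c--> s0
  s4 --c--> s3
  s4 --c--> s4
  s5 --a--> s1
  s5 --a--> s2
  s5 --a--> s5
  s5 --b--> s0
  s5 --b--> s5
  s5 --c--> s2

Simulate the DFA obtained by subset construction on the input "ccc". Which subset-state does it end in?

Start: {s0}.
δ(s0,c) = {s0}.
Union: {s0}.
After c: {s0}.
δ(s0,c) = {s0}.
Union: {s0}.
After c: {s0}.
δ(s0,c) = {s0}.
Union: {s0}.
After c: {s0}.

{s0}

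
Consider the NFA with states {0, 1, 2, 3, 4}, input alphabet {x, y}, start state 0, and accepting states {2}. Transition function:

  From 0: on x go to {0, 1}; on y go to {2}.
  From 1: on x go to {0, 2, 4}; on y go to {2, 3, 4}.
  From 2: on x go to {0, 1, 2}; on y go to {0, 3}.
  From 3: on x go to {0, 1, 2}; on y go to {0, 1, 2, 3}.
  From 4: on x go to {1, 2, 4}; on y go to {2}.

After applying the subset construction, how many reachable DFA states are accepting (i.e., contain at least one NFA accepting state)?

Start state of the DFA: {0}.
{0} --x--> {0, 1}  [new]
{0} --y--> {2}  [new]
{0, 1} --x--> {0, 1, 2, 4}  [new]
{0, 1} --y--> {2, 3, 4}  [new]
{2} --x--> {0, 1, 2}  [new]
{2} --y--> {0, 3}  [new]
{0, 1, 2, 4} --x--> {0, 1, 2, 4}  [seen]
{0, 1, 2, 4} --y--> {0, 2, 3, 4}  [new]
{2, 3, 4} --x--> {0, 1, 2, 4}  [seen]
{2, 3, 4} --y--> {0, 1, 2, 3}  [new]
{0, 1, 2} --x--> {0, 1, 2, 4}  [seen]
{0, 1, 2} --y--> {0, 2, 3, 4}  [seen]
{0, 3} --x--> {0, 1, 2}  [seen]
{0, 3} --y--> {0, 1, 2, 3}  [seen]
{0, 2, 3, 4} --x--> {0, 1, 2, 4}  [seen]
{0, 2, 3, 4} --y--> {0, 1, 2, 3}  [seen]
{0, 1, 2, 3} --x--> {0, 1, 2, 4}  [seen]
{0, 1, 2, 3} --y--> {0, 1, 2, 3, 4}  [new]
{0, 1, 2, 3, 4} --x--> {0, 1, 2, 4}  [seen]
{0, 1, 2, 3, 4} --y--> {0, 1, 2, 3, 4}  [seen]
Reachable DFA states: {0}, {0, 1}, {2}, {0, 1, 2, 4}, {2, 3, 4}, {0, 1, 2}, {0, 3}, {0, 2, 3, 4}, {0, 1, 2, 3}, {0, 1, 2, 3, 4}.
Accepting DFA states (contain an NFA accepting state): {2}, {0, 1, 2, 4}, {2, 3, 4}, {0, 1, 2}, {0, 2, 3, 4}, {0, 1, 2, 3}, {0, 1, 2, 3, 4}.

7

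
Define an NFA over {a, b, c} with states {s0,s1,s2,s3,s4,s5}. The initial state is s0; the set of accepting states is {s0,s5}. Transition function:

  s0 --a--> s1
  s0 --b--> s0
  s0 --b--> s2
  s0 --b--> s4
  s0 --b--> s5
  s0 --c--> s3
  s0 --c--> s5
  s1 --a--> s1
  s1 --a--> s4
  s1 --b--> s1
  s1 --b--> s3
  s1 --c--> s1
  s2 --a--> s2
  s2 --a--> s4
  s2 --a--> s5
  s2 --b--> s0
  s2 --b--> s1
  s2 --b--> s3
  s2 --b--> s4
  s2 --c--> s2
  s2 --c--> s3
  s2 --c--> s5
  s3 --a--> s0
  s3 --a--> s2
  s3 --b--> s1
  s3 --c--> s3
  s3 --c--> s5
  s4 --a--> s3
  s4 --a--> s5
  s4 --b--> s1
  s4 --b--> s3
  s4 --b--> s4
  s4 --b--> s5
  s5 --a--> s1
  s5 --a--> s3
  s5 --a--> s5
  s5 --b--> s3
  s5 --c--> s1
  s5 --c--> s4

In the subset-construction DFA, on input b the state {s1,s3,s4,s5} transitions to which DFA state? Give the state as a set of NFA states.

{s1,s3,s4,s5}

δ(s1,b) = {s1,s3}; δ(s3,b) = {s1}; δ(s4,b) = {s1,s3,s4,s5}; δ(s5,b) = {s3}.
Union: {s1,s3,s4,s5}.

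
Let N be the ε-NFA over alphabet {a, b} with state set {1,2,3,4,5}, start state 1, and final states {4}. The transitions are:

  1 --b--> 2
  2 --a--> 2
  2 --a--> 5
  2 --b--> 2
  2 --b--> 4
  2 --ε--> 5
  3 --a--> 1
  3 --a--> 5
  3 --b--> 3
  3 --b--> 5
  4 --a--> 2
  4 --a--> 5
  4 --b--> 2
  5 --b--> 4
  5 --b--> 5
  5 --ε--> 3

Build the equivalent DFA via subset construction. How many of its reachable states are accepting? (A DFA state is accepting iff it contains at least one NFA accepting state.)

Start state of the DFA: {1} (ε-closure of the NFA start).
{1} --a--> ∅  [new]
{1} --b--> {2,3,5}  [new]
∅ --a--> ∅  [seen]
∅ --b--> ∅  [seen]
{2,3,5} --a--> {1,2,3,5}  [new]
{2,3,5} --b--> {2,3,4,5}  [new]
{1,2,3,5} --a--> {1,2,3,5}  [seen]
{1,2,3,5} --b--> {2,3,4,5}  [seen]
{2,3,4,5} --a--> {1,2,3,5}  [seen]
{2,3,4,5} --b--> {2,3,4,5}  [seen]
Reachable DFA states: {1}, ∅, {2,3,5}, {1,2,3,5}, {2,3,4,5}.
Accepting DFA states (contain an NFA accepting state): {2,3,4,5}.

1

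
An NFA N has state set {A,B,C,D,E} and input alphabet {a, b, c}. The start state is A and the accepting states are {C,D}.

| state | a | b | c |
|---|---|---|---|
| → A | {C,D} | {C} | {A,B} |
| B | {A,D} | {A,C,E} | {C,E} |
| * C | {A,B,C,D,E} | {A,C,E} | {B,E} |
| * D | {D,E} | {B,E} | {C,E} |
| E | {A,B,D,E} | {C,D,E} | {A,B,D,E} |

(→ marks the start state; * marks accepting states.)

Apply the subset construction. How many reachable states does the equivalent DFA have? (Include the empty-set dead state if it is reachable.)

Start state of the DFA: {A}.
{A} --a--> {C,D}  [new]
{A} --b--> {C}  [new]
{A} --c--> {A,B}  [new]
{C,D} --a--> {A,B,C,D,E}  [new]
{C,D} --b--> {A,B,C,E}  [new]
{C,D} --c--> {B,C,E}  [new]
{C} --a--> {A,B,C,D,E}  [seen]
{C} --b--> {A,C,E}  [new]
{C} --c--> {B,E}  [new]
{A,B} --a--> {A,C,D}  [new]
{A,B} --b--> {A,C,E}  [seen]
{A,B} --c--> {A,B,C,E}  [seen]
{A,B,C,D,E} --a--> {A,B,C,D,E}  [seen]
{A,B,C,D,E} --b--> {A,B,C,D,E}  [seen]
{A,B,C,D,E} --c--> {A,B,C,D,E}  [seen]
{A,B,C,E} --a--> {A,B,C,D,E}  [seen]
{A,B,C,E} --b--> {A,C,D,E}  [new]
{A,B,C,E} --c--> {A,B,C,D,E}  [seen]
{B,C,E} --a--> {A,B,C,D,E}  [seen]
{B,C,E} --b--> {A,C,D,E}  [seen]
{B,C,E} --c--> {A,B,C,D,E}  [seen]
{A,C,E} --a--> {A,B,C,D,E}  [seen]
{A,C,E} --b--> {A,C,D,E}  [seen]
{A,C,E} --c--> {A,B,D,E}  [new]
{B,E} --a--> {A,B,D,E}  [seen]
{B,E} --b--> {A,C,D,E}  [seen]
{B,E} --c--> {A,B,C,D,E}  [seen]
{A,C,D} --a--> {A,B,C,D,E}  [seen]
{A,C,D} --b--> {A,B,C,E}  [seen]
{A,C,D} --c--> {A,B,C,E}  [seen]
{A,C,D,E} --a--> {A,B,C,D,E}  [seen]
{A,C,D,E} --b--> {A,B,C,D,E}  [seen]
{A,C,D,E} --c--> {A,B,C,D,E}  [seen]
{A,B,D,E} --a--> {A,B,C,D,E}  [seen]
{A,B,D,E} --b--> {A,B,C,D,E}  [seen]
{A,B,D,E} --c--> {A,B,C,D,E}  [seen]
Reachable DFA states: {A}, {C,D}, {C}, {A,B}, {A,B,C,D,E}, {A,B,C,E}, {B,C,E}, {A,C,E}, {B,E}, {A,C,D}, {A,C,D,E}, {A,B,D,E}.

12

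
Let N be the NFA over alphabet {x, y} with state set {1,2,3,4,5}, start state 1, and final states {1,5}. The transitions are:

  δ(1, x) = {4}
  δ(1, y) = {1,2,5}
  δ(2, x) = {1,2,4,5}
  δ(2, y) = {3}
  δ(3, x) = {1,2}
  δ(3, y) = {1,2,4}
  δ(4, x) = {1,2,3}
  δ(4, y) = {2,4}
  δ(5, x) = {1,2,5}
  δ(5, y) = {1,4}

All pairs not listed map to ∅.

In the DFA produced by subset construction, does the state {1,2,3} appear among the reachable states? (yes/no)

yes

Start state of the DFA: {1}.
{1} --x--> {4}  [new]
{1} --y--> {1,2,5}  [new]
{4} --x--> {1,2,3}  [new]
{4} --y--> {2,4}  [new]
{1,2,5} --x--> {1,2,4,5}  [new]
{1,2,5} --y--> {1,2,3,4,5}  [new]
{1,2,3} --x--> {1,2,4,5}  [seen]
{1,2,3} --y--> {1,2,3,4,5}  [seen]
{2,4} --x--> {1,2,3,4,5}  [seen]
{2,4} --y--> {2,3,4}  [new]
{1,2,4,5} --x--> {1,2,3,4,5}  [seen]
{1,2,4,5} --y--> {1,2,3,4,5}  [seen]
{1,2,3,4,5} --x--> {1,2,3,4,5}  [seen]
{1,2,3,4,5} --y--> {1,2,3,4,5}  [seen]
{2,3,4} --x--> {1,2,3,4,5}  [seen]
{2,3,4} --y--> {1,2,3,4}  [new]
{1,2,3,4} --x--> {1,2,3,4,5}  [seen]
{1,2,3,4} --y--> {1,2,3,4,5}  [seen]
Reachable DFA states: {1}, {4}, {1,2,5}, {1,2,3}, {2,4}, {1,2,4,5}, {1,2,3,4,5}, {2,3,4}, {1,2,3,4}.
{1,2,3} is among them.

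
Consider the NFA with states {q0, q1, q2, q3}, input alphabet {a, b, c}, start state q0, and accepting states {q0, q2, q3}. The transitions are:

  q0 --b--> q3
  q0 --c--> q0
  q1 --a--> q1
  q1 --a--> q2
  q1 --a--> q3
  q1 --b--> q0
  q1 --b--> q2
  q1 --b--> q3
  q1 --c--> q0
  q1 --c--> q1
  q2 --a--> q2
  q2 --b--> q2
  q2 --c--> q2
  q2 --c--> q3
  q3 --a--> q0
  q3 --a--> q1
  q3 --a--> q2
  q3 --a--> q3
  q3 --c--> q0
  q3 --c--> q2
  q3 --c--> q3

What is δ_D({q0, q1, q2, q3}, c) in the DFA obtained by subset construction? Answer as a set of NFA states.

{q0, q1, q2, q3}

δ(q0,c) = {q0}; δ(q1,c) = {q0, q1}; δ(q2,c) = {q2, q3}; δ(q3,c) = {q0, q2, q3}.
Union: {q0, q1, q2, q3}.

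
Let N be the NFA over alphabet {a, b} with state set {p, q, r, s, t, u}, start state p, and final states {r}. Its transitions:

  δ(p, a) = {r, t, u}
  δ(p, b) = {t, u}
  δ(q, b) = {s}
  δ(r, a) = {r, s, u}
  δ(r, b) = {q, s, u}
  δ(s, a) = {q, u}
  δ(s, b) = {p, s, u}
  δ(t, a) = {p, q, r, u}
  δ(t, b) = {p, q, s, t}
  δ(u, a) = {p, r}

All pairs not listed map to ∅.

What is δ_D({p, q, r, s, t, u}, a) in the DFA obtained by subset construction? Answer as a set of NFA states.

{p, q, r, s, t, u}

δ(p,a) = {r, t, u}; δ(q,a) = ∅; δ(r,a) = {r, s, u}; δ(s,a) = {q, u}; δ(t,a) = {p, q, r, u}; δ(u,a) = {p, r}.
Union: {p, q, r, s, t, u}.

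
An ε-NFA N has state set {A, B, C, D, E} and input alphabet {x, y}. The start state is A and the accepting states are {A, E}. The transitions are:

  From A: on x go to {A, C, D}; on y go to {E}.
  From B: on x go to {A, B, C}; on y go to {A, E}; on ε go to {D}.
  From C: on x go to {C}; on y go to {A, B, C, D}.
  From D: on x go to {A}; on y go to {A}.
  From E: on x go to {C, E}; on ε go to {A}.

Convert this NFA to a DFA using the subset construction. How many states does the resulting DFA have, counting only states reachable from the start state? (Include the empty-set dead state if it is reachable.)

Start state of the DFA: {A} (ε-closure of the NFA start).
{A} --x--> {A, C, D}  [new]
{A} --y--> {A, E}  [new]
{A, C, D} --x--> {A, C, D}  [seen]
{A, C, D} --y--> {A, B, C, D, E}  [new]
{A, E} --x--> {A, C, D, E}  [new]
{A, E} --y--> {A, E}  [seen]
{A, B, C, D, E} --x--> {A, B, C, D, E}  [seen]
{A, B, C, D, E} --y--> {A, B, C, D, E}  [seen]
{A, C, D, E} --x--> {A, C, D, E}  [seen]
{A, C, D, E} --y--> {A, B, C, D, E}  [seen]
Reachable DFA states: {A}, {A, C, D}, {A, E}, {A, B, C, D, E}, {A, C, D, E}.

5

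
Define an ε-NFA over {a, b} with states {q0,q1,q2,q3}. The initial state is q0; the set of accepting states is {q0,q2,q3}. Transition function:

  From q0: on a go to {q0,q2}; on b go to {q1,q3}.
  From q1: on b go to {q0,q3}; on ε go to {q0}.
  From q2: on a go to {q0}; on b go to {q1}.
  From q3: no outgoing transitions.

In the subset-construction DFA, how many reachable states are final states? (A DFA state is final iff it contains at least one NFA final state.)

Start state of the DFA: {q0} (ε-closure of the NFA start).
{q0} --a--> {q0,q2}  [new]
{q0} --b--> {q0,q1,q3}  [new]
{q0,q2} --a--> {q0,q2}  [seen]
{q0,q2} --b--> {q0,q1,q3}  [seen]
{q0,q1,q3} --a--> {q0,q2}  [seen]
{q0,q1,q3} --b--> {q0,q1,q3}  [seen]
Reachable DFA states: {q0}, {q0,q2}, {q0,q1,q3}.
Accepting DFA states (contain an NFA accepting state): {q0}, {q0,q2}, {q0,q1,q3}.

3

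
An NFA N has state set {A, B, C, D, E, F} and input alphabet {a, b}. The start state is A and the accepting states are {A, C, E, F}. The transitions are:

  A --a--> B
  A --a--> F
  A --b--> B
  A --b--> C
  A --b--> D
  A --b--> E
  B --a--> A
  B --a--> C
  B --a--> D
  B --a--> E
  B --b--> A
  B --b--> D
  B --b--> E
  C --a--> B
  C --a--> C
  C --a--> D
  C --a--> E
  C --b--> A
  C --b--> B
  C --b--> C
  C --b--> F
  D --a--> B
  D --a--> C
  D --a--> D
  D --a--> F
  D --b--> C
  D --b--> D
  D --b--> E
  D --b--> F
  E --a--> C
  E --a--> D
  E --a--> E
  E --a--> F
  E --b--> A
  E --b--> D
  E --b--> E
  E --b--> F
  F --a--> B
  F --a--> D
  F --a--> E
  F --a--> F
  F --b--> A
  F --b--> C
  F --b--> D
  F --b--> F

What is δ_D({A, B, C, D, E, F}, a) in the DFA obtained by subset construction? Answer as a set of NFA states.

δ(A,a) = {B, F}; δ(B,a) = {A, C, D, E}; δ(C,a) = {B, C, D, E}; δ(D,a) = {B, C, D, F}; δ(E,a) = {C, D, E, F}; δ(F,a) = {B, D, E, F}.
Union: {A, B, C, D, E, F}.

{A, B, C, D, E, F}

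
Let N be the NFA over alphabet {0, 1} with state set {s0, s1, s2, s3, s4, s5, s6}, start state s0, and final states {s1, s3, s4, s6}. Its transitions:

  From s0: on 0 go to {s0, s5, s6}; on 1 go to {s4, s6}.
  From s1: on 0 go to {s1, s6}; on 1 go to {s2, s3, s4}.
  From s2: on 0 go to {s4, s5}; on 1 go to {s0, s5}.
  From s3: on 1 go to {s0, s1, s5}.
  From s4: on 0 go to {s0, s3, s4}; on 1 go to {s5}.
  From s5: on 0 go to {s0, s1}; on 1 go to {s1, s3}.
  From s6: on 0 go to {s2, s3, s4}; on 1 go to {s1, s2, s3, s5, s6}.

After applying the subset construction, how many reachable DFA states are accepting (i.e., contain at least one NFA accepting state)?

Start state of the DFA: {s0}.
{s0} --0--> {s0, s5, s6}  [new]
{s0} --1--> {s4, s6}  [new]
{s0, s5, s6} --0--> {s0, s1, s2, s3, s4, s5, s6}  [new]
{s0, s5, s6} --1--> {s1, s2, s3, s4, s5, s6}  [new]
{s4, s6} --0--> {s0, s2, s3, s4}  [new]
{s4, s6} --1--> {s1, s2, s3, s5, s6}  [new]
{s0, s1, s2, s3, s4, s5, s6} --0--> {s0, s1, s2, s3, s4, s5, s6}  [seen]
{s0, s1, s2, s3, s4, s5, s6} --1--> {s0, s1, s2, s3, s4, s5, s6}  [seen]
{s1, s2, s3, s4, s5, s6} --0--> {s0, s1, s2, s3, s4, s5, s6}  [seen]
{s1, s2, s3, s4, s5, s6} --1--> {s0, s1, s2, s3, s4, s5, s6}  [seen]
{s0, s2, s3, s4} --0--> {s0, s3, s4, s5, s6}  [new]
{s0, s2, s3, s4} --1--> {s0, s1, s4, s5, s6}  [new]
{s1, s2, s3, s5, s6} --0--> {s0, s1, s2, s3, s4, s5, s6}  [seen]
{s1, s2, s3, s5, s6} --1--> {s0, s1, s2, s3, s4, s5, s6}  [seen]
{s0, s3, s4, s5, s6} --0--> {s0, s1, s2, s3, s4, s5, s6}  [seen]
{s0, s3, s4, s5, s6} --1--> {s0, s1, s2, s3, s4, s5, s6}  [seen]
{s0, s1, s4, s5, s6} --0--> {s0, s1, s2, s3, s4, s5, s6}  [seen]
{s0, s1, s4, s5, s6} --1--> {s1, s2, s3, s4, s5, s6}  [seen]
Reachable DFA states: {s0}, {s0, s5, s6}, {s4, s6}, {s0, s1, s2, s3, s4, s5, s6}, {s1, s2, s3, s4, s5, s6}, {s0, s2, s3, s4}, {s1, s2, s3, s5, s6}, {s0, s3, s4, s5, s6}, {s0, s1, s4, s5, s6}.
Accepting DFA states (contain an NFA accepting state): {s0, s5, s6}, {s4, s6}, {s0, s1, s2, s3, s4, s5, s6}, {s1, s2, s3, s4, s5, s6}, {s0, s2, s3, s4}, {s1, s2, s3, s5, s6}, {s0, s3, s4, s5, s6}, {s0, s1, s4, s5, s6}.

8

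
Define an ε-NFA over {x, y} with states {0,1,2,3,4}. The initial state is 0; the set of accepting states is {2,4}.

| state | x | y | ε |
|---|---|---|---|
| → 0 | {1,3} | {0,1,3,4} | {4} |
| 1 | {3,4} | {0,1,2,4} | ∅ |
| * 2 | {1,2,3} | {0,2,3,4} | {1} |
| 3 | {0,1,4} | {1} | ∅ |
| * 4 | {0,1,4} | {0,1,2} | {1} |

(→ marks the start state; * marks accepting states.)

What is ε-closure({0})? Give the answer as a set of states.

Begin with {0}.
0 →ε {4}; add 4.
4 →ε {1}; add 1.
ε-closure = {0,1,4}.

{0,1,4}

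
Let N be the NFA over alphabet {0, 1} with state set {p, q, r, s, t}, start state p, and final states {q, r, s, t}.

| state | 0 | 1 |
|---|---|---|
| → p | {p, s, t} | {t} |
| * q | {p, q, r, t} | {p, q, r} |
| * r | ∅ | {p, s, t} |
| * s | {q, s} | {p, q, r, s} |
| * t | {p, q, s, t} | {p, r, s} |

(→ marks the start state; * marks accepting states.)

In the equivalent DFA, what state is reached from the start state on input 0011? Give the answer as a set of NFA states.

{p, q, r, s, t}

Start: {p}.
δ(p,0) = {p, s, t}.
Union: {p, s, t}.
After 0: {p, s, t}.
δ(p,0) = {p, s, t}; δ(s,0) = {q, s}; δ(t,0) = {p, q, s, t}.
Union: {p, q, s, t}.
After 0: {p, q, s, t}.
δ(p,1) = {t}; δ(q,1) = {p, q, r}; δ(s,1) = {p, q, r, s}; δ(t,1) = {p, r, s}.
Union: {p, q, r, s, t}.
After 1: {p, q, r, s, t}.
δ(p,1) = {t}; δ(q,1) = {p, q, r}; δ(r,1) = {p, s, t}; δ(s,1) = {p, q, r, s}; δ(t,1) = {p, r, s}.
Union: {p, q, r, s, t}.
After 1: {p, q, r, s, t}.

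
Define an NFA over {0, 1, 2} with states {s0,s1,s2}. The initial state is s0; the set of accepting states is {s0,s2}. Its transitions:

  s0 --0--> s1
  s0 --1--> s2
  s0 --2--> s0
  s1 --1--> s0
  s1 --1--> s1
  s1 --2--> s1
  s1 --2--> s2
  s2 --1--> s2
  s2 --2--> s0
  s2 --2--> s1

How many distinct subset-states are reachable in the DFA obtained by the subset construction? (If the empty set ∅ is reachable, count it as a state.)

7

Start state of the DFA: {s0}.
{s0} --0--> {s1}  [new]
{s0} --1--> {s2}  [new]
{s0} --2--> {s0}  [seen]
{s1} --0--> ∅  [new]
{s1} --1--> {s0,s1}  [new]
{s1} --2--> {s1,s2}  [new]
{s2} --0--> ∅  [seen]
{s2} --1--> {s2}  [seen]
{s2} --2--> {s0,s1}  [seen]
∅ --0--> ∅  [seen]
∅ --1--> ∅  [seen]
∅ --2--> ∅  [seen]
{s0,s1} --0--> {s1}  [seen]
{s0,s1} --1--> {s0,s1,s2}  [new]
{s0,s1} --2--> {s0,s1,s2}  [seen]
{s1,s2} --0--> ∅  [seen]
{s1,s2} --1--> {s0,s1,s2}  [seen]
{s1,s2} --2--> {s0,s1,s2}  [seen]
{s0,s1,s2} --0--> {s1}  [seen]
{s0,s1,s2} --1--> {s0,s1,s2}  [seen]
{s0,s1,s2} --2--> {s0,s1,s2}  [seen]
Reachable DFA states: {s0}, {s1}, {s2}, ∅, {s0,s1}, {s1,s2}, {s0,s1,s2}.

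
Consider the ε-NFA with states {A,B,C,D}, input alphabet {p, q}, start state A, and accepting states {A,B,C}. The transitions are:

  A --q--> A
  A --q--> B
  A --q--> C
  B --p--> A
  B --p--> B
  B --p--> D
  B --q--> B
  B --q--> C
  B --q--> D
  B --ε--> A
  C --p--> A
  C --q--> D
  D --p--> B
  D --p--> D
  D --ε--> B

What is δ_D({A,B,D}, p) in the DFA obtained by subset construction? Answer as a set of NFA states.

{A,B,D}

δ(A,p) = ∅; δ(B,p) = {A,B,D}; δ(D,p) = {B,D}.
Union: {A,B,D}.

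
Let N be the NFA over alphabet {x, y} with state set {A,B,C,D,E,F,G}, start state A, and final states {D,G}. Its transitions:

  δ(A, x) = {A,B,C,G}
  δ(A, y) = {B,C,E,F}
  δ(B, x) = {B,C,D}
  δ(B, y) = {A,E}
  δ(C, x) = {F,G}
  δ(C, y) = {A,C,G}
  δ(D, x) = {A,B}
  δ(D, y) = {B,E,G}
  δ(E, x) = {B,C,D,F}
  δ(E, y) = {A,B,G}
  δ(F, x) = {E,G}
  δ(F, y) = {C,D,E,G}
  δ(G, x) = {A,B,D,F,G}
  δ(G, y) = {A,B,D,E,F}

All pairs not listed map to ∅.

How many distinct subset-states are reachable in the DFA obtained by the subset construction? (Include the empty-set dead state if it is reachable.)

7

Start state of the DFA: {A}.
{A} --x--> {A,B,C,G}  [new]
{A} --y--> {B,C,E,F}  [new]
{A,B,C,G} --x--> {A,B,C,D,F,G}  [new]
{A,B,C,G} --y--> {A,B,C,D,E,F,G}  [new]
{B,C,E,F} --x--> {B,C,D,E,F,G}  [new]
{B,C,E,F} --y--> {A,B,C,D,E,G}  [new]
{A,B,C,D,F,G} --x--> {A,B,C,D,E,F,G}  [seen]
{A,B,C,D,F,G} --y--> {A,B,C,D,E,F,G}  [seen]
{A,B,C,D,E,F,G} --x--> {A,B,C,D,E,F,G}  [seen]
{A,B,C,D,E,F,G} --y--> {A,B,C,D,E,F,G}  [seen]
{B,C,D,E,F,G} --x--> {A,B,C,D,E,F,G}  [seen]
{B,C,D,E,F,G} --y--> {A,B,C,D,E,F,G}  [seen]
{A,B,C,D,E,G} --x--> {A,B,C,D,F,G}  [seen]
{A,B,C,D,E,G} --y--> {A,B,C,D,E,F,G}  [seen]
Reachable DFA states: {A}, {A,B,C,G}, {B,C,E,F}, {A,B,C,D,F,G}, {A,B,C,D,E,F,G}, {B,C,D,E,F,G}, {A,B,C,D,E,G}.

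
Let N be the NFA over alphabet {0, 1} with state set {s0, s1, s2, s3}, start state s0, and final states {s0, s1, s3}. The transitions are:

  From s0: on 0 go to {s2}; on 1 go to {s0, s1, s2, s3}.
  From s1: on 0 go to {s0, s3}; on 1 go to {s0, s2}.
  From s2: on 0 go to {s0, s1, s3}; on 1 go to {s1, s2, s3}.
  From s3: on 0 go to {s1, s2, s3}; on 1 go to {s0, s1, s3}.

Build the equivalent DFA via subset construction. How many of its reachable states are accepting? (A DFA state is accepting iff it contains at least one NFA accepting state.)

4

Start state of the DFA: {s0}.
{s0} --0--> {s2}  [new]
{s0} --1--> {s0, s1, s2, s3}  [new]
{s2} --0--> {s0, s1, s3}  [new]
{s2} --1--> {s1, s2, s3}  [new]
{s0, s1, s2, s3} --0--> {s0, s1, s2, s3}  [seen]
{s0, s1, s2, s3} --1--> {s0, s1, s2, s3}  [seen]
{s0, s1, s3} --0--> {s0, s1, s2, s3}  [seen]
{s0, s1, s3} --1--> {s0, s1, s2, s3}  [seen]
{s1, s2, s3} --0--> {s0, s1, s2, s3}  [seen]
{s1, s2, s3} --1--> {s0, s1, s2, s3}  [seen]
Reachable DFA states: {s0}, {s2}, {s0, s1, s2, s3}, {s0, s1, s3}, {s1, s2, s3}.
Accepting DFA states (contain an NFA accepting state): {s0}, {s0, s1, s2, s3}, {s0, s1, s3}, {s1, s2, s3}.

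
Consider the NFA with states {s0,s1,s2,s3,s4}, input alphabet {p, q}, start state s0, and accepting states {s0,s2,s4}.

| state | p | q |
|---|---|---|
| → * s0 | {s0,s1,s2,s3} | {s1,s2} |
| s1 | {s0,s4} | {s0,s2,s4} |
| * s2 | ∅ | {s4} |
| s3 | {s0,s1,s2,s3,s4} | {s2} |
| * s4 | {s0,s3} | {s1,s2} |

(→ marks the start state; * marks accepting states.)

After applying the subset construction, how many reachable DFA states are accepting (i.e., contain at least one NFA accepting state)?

9

Start state of the DFA: {s0}.
{s0} --p--> {s0,s1,s2,s3}  [new]
{s0} --q--> {s1,s2}  [new]
{s0,s1,s2,s3} --p--> {s0,s1,s2,s3,s4}  [new]
{s0,s1,s2,s3} --q--> {s0,s1,s2,s4}  [new]
{s1,s2} --p--> {s0,s4}  [new]
{s1,s2} --q--> {s0,s2,s4}  [new]
{s0,s1,s2,s3,s4} --p--> {s0,s1,s2,s3,s4}  [seen]
{s0,s1,s2,s3,s4} --q--> {s0,s1,s2,s4}  [seen]
{s0,s1,s2,s4} --p--> {s0,s1,s2,s3,s4}  [seen]
{s0,s1,s2,s4} --q--> {s0,s1,s2,s4}  [seen]
{s0,s4} --p--> {s0,s1,s2,s3}  [seen]
{s0,s4} --q--> {s1,s2}  [seen]
{s0,s2,s4} --p--> {s0,s1,s2,s3}  [seen]
{s0,s2,s4} --q--> {s1,s2,s4}  [new]
{s1,s2,s4} --p--> {s0,s3,s4}  [new]
{s1,s2,s4} --q--> {s0,s1,s2,s4}  [seen]
{s0,s3,s4} --p--> {s0,s1,s2,s3,s4}  [seen]
{s0,s3,s4} --q--> {s1,s2}  [seen]
Reachable DFA states: {s0}, {s0,s1,s2,s3}, {s1,s2}, {s0,s1,s2,s3,s4}, {s0,s1,s2,s4}, {s0,s4}, {s0,s2,s4}, {s1,s2,s4}, {s0,s3,s4}.
Accepting DFA states (contain an NFA accepting state): {s0}, {s0,s1,s2,s3}, {s1,s2}, {s0,s1,s2,s3,s4}, {s0,s1,s2,s4}, {s0,s4}, {s0,s2,s4}, {s1,s2,s4}, {s0,s3,s4}.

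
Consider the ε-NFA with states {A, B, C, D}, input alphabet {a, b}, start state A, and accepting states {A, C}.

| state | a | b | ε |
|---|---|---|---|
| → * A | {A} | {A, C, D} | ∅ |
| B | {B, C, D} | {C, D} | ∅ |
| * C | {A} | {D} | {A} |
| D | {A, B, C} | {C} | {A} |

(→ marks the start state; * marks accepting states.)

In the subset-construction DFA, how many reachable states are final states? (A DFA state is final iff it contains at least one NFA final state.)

Start state of the DFA: {A} (ε-closure of the NFA start).
{A} --a--> {A}  [seen]
{A} --b--> {A, C, D}  [new]
{A, C, D} --a--> {A, B, C}  [new]
{A, C, D} --b--> {A, C, D}  [seen]
{A, B, C} --a--> {A, B, C, D}  [new]
{A, B, C} --b--> {A, C, D}  [seen]
{A, B, C, D} --a--> {A, B, C, D}  [seen]
{A, B, C, D} --b--> {A, C, D}  [seen]
Reachable DFA states: {A}, {A, C, D}, {A, B, C}, {A, B, C, D}.
Accepting DFA states (contain an NFA accepting state): {A}, {A, C, D}, {A, B, C}, {A, B, C, D}.

4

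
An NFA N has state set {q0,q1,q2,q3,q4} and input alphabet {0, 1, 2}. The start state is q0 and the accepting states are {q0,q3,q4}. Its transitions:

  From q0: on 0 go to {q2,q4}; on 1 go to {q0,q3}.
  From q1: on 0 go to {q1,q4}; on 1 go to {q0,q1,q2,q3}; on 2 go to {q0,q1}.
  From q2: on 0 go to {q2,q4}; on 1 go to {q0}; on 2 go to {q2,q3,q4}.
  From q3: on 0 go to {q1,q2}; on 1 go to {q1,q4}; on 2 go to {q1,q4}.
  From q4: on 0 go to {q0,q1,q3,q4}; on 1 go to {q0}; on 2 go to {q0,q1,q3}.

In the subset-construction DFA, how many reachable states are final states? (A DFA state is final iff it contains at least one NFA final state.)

Start state of the DFA: {q0}.
{q0} --0--> {q2,q4}  [new]
{q0} --1--> {q0,q3}  [new]
{q0} --2--> ∅  [new]
{q2,q4} --0--> {q0,q1,q2,q3,q4}  [new]
{q2,q4} --1--> {q0}  [seen]
{q2,q4} --2--> {q0,q1,q2,q3,q4}  [seen]
{q0,q3} --0--> {q1,q2,q4}  [new]
{q0,q3} --1--> {q0,q1,q3,q4}  [new]
{q0,q3} --2--> {q1,q4}  [new]
∅ --0--> ∅  [seen]
∅ --1--> ∅  [seen]
∅ --2--> ∅  [seen]
{q0,q1,q2,q3,q4} --0--> {q0,q1,q2,q3,q4}  [seen]
{q0,q1,q2,q3,q4} --1--> {q0,q1,q2,q3,q4}  [seen]
{q0,q1,q2,q3,q4} --2--> {q0,q1,q2,q3,q4}  [seen]
{q1,q2,q4} --0--> {q0,q1,q2,q3,q4}  [seen]
{q1,q2,q4} --1--> {q0,q1,q2,q3}  [new]
{q1,q2,q4} --2--> {q0,q1,q2,q3,q4}  [seen]
{q0,q1,q3,q4} --0--> {q0,q1,q2,q3,q4}  [seen]
{q0,q1,q3,q4} --1--> {q0,q1,q2,q3,q4}  [seen]
{q0,q1,q3,q4} --2--> {q0,q1,q3,q4}  [seen]
{q1,q4} --0--> {q0,q1,q3,q4}  [seen]
{q1,q4} --1--> {q0,q1,q2,q3}  [seen]
{q1,q4} --2--> {q0,q1,q3}  [new]
{q0,q1,q2,q3} --0--> {q1,q2,q4}  [seen]
{q0,q1,q2,q3} --1--> {q0,q1,q2,q3,q4}  [seen]
{q0,q1,q2,q3} --2--> {q0,q1,q2,q3,q4}  [seen]
{q0,q1,q3} --0--> {q1,q2,q4}  [seen]
{q0,q1,q3} --1--> {q0,q1,q2,q3,q4}  [seen]
{q0,q1,q3} --2--> {q0,q1,q4}  [new]
{q0,q1,q4} --0--> {q0,q1,q2,q3,q4}  [seen]
{q0,q1,q4} --1--> {q0,q1,q2,q3}  [seen]
{q0,q1,q4} --2--> {q0,q1,q3}  [seen]
Reachable DFA states: {q0}, {q2,q4}, {q0,q3}, ∅, {q0,q1,q2,q3,q4}, {q1,q2,q4}, {q0,q1,q3,q4}, {q1,q4}, {q0,q1,q2,q3}, {q0,q1,q3}, {q0,q1,q4}.
Accepting DFA states (contain an NFA accepting state): {q0}, {q2,q4}, {q0,q3}, {q0,q1,q2,q3,q4}, {q1,q2,q4}, {q0,q1,q3,q4}, {q1,q4}, {q0,q1,q2,q3}, {q0,q1,q3}, {q0,q1,q4}.

10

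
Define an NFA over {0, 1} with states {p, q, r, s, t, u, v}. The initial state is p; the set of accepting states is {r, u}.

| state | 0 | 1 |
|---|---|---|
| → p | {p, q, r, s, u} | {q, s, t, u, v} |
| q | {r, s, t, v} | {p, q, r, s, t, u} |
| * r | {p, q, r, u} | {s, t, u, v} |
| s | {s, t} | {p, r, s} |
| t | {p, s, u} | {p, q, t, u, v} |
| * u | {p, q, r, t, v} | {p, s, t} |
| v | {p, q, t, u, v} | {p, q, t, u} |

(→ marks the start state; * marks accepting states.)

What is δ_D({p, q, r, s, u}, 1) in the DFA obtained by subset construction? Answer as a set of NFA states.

δ(p,1) = {q, s, t, u, v}; δ(q,1) = {p, q, r, s, t, u}; δ(r,1) = {s, t, u, v}; δ(s,1) = {p, r, s}; δ(u,1) = {p, s, t}.
Union: {p, q, r, s, t, u, v}.

{p, q, r, s, t, u, v}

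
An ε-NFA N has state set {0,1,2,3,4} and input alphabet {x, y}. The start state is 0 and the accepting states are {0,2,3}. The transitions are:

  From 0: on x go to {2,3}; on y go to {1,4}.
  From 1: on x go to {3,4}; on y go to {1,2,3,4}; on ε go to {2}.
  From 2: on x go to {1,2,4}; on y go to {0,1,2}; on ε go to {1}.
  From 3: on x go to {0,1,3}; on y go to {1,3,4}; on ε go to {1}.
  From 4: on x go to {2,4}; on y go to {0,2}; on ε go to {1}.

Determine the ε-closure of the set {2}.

{1,2}

Begin with {2}.
2 →ε {1}; add 1.
ε-closure = {1,2}.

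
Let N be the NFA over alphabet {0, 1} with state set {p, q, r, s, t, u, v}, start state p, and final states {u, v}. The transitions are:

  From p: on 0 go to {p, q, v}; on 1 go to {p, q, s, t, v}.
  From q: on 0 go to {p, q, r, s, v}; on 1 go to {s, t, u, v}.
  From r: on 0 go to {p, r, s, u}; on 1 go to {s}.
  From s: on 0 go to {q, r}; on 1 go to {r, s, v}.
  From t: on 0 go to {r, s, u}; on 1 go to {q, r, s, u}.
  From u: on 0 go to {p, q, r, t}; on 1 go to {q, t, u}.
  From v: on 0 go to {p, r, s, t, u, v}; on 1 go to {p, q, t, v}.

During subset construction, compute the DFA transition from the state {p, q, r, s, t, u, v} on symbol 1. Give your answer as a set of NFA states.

δ(p,1) = {p, q, s, t, v}; δ(q,1) = {s, t, u, v}; δ(r,1) = {s}; δ(s,1) = {r, s, v}; δ(t,1) = {q, r, s, u}; δ(u,1) = {q, t, u}; δ(v,1) = {p, q, t, v}.
Union: {p, q, r, s, t, u, v}.

{p, q, r, s, t, u, v}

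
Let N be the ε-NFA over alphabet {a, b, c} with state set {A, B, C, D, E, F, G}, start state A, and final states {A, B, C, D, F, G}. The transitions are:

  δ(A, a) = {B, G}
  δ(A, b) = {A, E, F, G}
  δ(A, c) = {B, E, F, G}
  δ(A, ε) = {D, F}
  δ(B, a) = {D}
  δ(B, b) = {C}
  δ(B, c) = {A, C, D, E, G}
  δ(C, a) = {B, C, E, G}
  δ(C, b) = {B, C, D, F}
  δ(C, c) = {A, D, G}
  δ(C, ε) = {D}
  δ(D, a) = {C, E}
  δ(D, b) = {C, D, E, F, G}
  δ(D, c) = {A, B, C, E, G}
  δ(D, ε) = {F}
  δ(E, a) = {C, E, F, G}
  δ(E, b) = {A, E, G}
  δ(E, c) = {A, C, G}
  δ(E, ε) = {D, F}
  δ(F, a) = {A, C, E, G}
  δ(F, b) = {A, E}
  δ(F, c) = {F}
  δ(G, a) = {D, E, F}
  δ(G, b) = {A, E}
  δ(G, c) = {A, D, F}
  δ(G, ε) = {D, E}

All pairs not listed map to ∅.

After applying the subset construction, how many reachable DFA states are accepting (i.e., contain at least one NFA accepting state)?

3

Start state of the DFA: {A, D, F} (ε-closure of the NFA start).
{A, D, F} --a--> {A, B, C, D, E, F, G}  [new]
{A, D, F} --b--> {A, C, D, E, F, G}  [new]
{A, D, F} --c--> {A, B, C, D, E, F, G}  [seen]
{A, B, C, D, E, F, G} --a--> {A, B, C, D, E, F, G}  [seen]
{A, B, C, D, E, F, G} --b--> {A, B, C, D, E, F, G}  [seen]
{A, B, C, D, E, F, G} --c--> {A, B, C, D, E, F, G}  [seen]
{A, C, D, E, F, G} --a--> {A, B, C, D, E, F, G}  [seen]
{A, C, D, E, F, G} --b--> {A, B, C, D, E, F, G}  [seen]
{A, C, D, E, F, G} --c--> {A, B, C, D, E, F, G}  [seen]
Reachable DFA states: {A, D, F}, {A, B, C, D, E, F, G}, {A, C, D, E, F, G}.
Accepting DFA states (contain an NFA accepting state): {A, D, F}, {A, B, C, D, E, F, G}, {A, C, D, E, F, G}.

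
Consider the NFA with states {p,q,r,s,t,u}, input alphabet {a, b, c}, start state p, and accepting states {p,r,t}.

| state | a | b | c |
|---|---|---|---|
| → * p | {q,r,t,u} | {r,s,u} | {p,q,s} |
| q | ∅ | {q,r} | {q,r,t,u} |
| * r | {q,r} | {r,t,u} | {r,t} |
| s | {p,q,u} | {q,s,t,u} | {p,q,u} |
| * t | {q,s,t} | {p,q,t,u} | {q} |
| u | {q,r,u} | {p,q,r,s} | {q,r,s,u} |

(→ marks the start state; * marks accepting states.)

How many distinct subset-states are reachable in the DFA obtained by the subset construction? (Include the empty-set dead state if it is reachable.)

Start state of the DFA: {p}.
{p} --a--> {q,r,t,u}  [new]
{p} --b--> {r,s,u}  [new]
{p} --c--> {p,q,s}  [new]
{q,r,t,u} --a--> {q,r,s,t,u}  [new]
{q,r,t,u} --b--> {p,q,r,s,t,u}  [new]
{q,r,t,u} --c--> {q,r,s,t,u}  [seen]
{r,s,u} --a--> {p,q,r,u}  [new]
{r,s,u} --b--> {p,q,r,s,t,u}  [seen]
{r,s,u} --c--> {p,q,r,s,t,u}  [seen]
{p,q,s} --a--> {p,q,r,t,u}  [new]
{p,q,s} --b--> {q,r,s,t,u}  [seen]
{p,q,s} --c--> {p,q,r,s,t,u}  [seen]
{q,r,s,t,u} --a--> {p,q,r,s,t,u}  [seen]
{q,r,s,t,u} --b--> {p,q,r,s,t,u}  [seen]
{q,r,s,t,u} --c--> {p,q,r,s,t,u}  [seen]
{p,q,r,s,t,u} --a--> {p,q,r,s,t,u}  [seen]
{p,q,r,s,t,u} --b--> {p,q,r,s,t,u}  [seen]
{p,q,r,s,t,u} --c--> {p,q,r,s,t,u}  [seen]
{p,q,r,u} --a--> {q,r,t,u}  [seen]
{p,q,r,u} --b--> {p,q,r,s,t,u}  [seen]
{p,q,r,u} --c--> {p,q,r,s,t,u}  [seen]
{p,q,r,t,u} --a--> {q,r,s,t,u}  [seen]
{p,q,r,t,u} --b--> {p,q,r,s,t,u}  [seen]
{p,q,r,t,u} --c--> {p,q,r,s,t,u}  [seen]
Reachable DFA states: {p}, {q,r,t,u}, {r,s,u}, {p,q,s}, {q,r,s,t,u}, {p,q,r,s,t,u}, {p,q,r,u}, {p,q,r,t,u}.

8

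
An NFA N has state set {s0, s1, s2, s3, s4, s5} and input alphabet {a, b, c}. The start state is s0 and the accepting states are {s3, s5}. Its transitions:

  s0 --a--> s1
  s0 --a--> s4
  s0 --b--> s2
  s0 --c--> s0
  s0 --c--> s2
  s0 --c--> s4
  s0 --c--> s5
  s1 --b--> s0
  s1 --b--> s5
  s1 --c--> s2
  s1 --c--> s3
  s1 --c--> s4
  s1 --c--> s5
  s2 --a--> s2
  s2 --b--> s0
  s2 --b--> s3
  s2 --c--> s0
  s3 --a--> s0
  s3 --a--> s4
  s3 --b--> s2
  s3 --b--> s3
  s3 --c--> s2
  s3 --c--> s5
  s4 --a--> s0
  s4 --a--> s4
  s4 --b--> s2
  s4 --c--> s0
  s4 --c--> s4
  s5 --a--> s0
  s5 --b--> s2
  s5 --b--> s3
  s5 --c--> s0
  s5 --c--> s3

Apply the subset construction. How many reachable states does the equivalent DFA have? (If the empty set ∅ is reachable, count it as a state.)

14

Start state of the DFA: {s0}.
{s0} --a--> {s1, s4}  [new]
{s0} --b--> {s2}  [new]
{s0} --c--> {s0, s2, s4, s5}  [new]
{s1, s4} --a--> {s0, s4}  [new]
{s1, s4} --b--> {s0, s2, s5}  [new]
{s1, s4} --c--> {s0, s2, s3, s4, s5}  [new]
{s2} --a--> {s2}  [seen]
{s2} --b--> {s0, s3}  [new]
{s2} --c--> {s0}  [seen]
{s0, s2, s4, s5} --a--> {s0, s1, s2, s4}  [new]
{s0, s2, s4, s5} --b--> {s0, s2, s3}  [new]
{s0, s2, s4, s5} --c--> {s0, s2, s3, s4, s5}  [seen]
{s0, s4} --a--> {s0, s1, s4}  [new]
{s0, s4} --b--> {s2}  [seen]
{s0, s4} --c--> {s0, s2, s4, s5}  [seen]
{s0, s2, s5} --a--> {s0, s1, s2, s4}  [seen]
{s0, s2, s5} --b--> {s0, s2, s3}  [seen]
{s0, s2, s5} --c--> {s0, s2, s3, s4, s5}  [seen]
{s0, s2, s3, s4, s5} --a--> {s0, s1, s2, s4}  [seen]
{s0, s2, s3, s4, s5} --b--> {s0, s2, s3}  [seen]
{s0, s2, s3, s4, s5} --c--> {s0, s2, s3, s4, s5}  [seen]
{s0, s3} --a--> {s0, s1, s4}  [seen]
{s0, s3} --b--> {s2, s3}  [new]
{s0, s3} --c--> {s0, s2, s4, s5}  [seen]
{s0, s1, s2, s4} --a--> {s0, s1, s2, s4}  [seen]
{s0, s1, s2, s4} --b--> {s0, s2, s3, s5}  [new]
{s0, s1, s2, s4} --c--> {s0, s2, s3, s4, s5}  [seen]
{s0, s2, s3} --a--> {s0, s1, s2, s4}  [seen]
{s0, s2, s3} --b--> {s0, s2, s3}  [seen]
{s0, s2, s3} --c--> {s0, s2, s4, s5}  [seen]
{s0, s1, s4} --a--> {s0, s1, s4}  [seen]
{s0, s1, s4} --b--> {s0, s2, s5}  [seen]
{s0, s1, s4} --c--> {s0, s2, s3, s4, s5}  [seen]
{s2, s3} --a--> {s0, s2, s4}  [new]
{s2, s3} --b--> {s0, s2, s3}  [seen]
{s2, s3} --c--> {s0, s2, s5}  [seen]
{s0, s2, s3, s5} --a--> {s0, s1, s2, s4}  [seen]
{s0, s2, s3, s5} --b--> {s0, s2, s3}  [seen]
{s0, s2, s3, s5} --c--> {s0, s2, s3, s4, s5}  [seen]
{s0, s2, s4} --a--> {s0, s1, s2, s4}  [seen]
{s0, s2, s4} --b--> {s0, s2, s3}  [seen]
{s0, s2, s4} --c--> {s0, s2, s4, s5}  [seen]
Reachable DFA states: {s0}, {s1, s4}, {s2}, {s0, s2, s4, s5}, {s0, s4}, {s0, s2, s5}, {s0, s2, s3, s4, s5}, {s0, s3}, {s0, s1, s2, s4}, {s0, s2, s3}, {s0, s1, s4}, {s2, s3}, {s0, s2, s3, s5}, {s0, s2, s4}.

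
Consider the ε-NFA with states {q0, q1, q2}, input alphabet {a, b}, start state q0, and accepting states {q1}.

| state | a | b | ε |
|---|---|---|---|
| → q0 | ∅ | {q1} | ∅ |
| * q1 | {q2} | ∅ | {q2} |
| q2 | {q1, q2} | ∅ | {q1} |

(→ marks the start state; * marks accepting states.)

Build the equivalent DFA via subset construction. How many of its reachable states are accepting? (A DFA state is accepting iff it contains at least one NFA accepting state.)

1

Start state of the DFA: {q0} (ε-closure of the NFA start).
{q0} --a--> ∅  [new]
{q0} --b--> {q1, q2}  [new]
∅ --a--> ∅  [seen]
∅ --b--> ∅  [seen]
{q1, q2} --a--> {q1, q2}  [seen]
{q1, q2} --b--> ∅  [seen]
Reachable DFA states: {q0}, ∅, {q1, q2}.
Accepting DFA states (contain an NFA accepting state): {q1, q2}.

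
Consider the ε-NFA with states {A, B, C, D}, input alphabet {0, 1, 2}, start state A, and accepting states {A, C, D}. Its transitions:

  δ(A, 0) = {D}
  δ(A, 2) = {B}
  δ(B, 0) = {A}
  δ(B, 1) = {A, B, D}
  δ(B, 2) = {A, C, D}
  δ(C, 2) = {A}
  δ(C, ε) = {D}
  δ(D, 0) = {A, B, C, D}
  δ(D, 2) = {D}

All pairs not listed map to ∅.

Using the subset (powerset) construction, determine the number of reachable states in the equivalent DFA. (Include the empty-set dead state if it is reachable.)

7

Start state of the DFA: {A} (ε-closure of the NFA start).
{A} --0--> {D}  [new]
{A} --1--> ∅  [new]
{A} --2--> {B}  [new]
{D} --0--> {A, B, C, D}  [new]
{D} --1--> ∅  [seen]
{D} --2--> {D}  [seen]
∅ --0--> ∅  [seen]
∅ --1--> ∅  [seen]
∅ --2--> ∅  [seen]
{B} --0--> {A}  [seen]
{B} --1--> {A, B, D}  [new]
{B} --2--> {A, C, D}  [new]
{A, B, C, D} --0--> {A, B, C, D}  [seen]
{A, B, C, D} --1--> {A, B, D}  [seen]
{A, B, C, D} --2--> {A, B, C, D}  [seen]
{A, B, D} --0--> {A, B, C, D}  [seen]
{A, B, D} --1--> {A, B, D}  [seen]
{A, B, D} --2--> {A, B, C, D}  [seen]
{A, C, D} --0--> {A, B, C, D}  [seen]
{A, C, D} --1--> ∅  [seen]
{A, C, D} --2--> {A, B, D}  [seen]
Reachable DFA states: {A}, {D}, ∅, {B}, {A, B, C, D}, {A, B, D}, {A, C, D}.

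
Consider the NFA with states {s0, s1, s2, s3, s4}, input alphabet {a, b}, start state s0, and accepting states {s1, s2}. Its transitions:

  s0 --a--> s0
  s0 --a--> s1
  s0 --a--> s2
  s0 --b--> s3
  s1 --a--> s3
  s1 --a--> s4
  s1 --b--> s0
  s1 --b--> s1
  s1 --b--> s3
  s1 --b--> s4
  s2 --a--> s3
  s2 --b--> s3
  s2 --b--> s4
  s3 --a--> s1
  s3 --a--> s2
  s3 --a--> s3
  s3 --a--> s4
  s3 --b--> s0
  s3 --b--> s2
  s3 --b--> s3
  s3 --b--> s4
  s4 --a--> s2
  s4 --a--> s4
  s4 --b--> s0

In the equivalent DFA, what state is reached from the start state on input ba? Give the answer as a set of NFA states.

Start: {s0}.
δ(s0,b) = {s3}.
Union: {s3}.
After b: {s3}.
δ(s3,a) = {s1, s2, s3, s4}.
Union: {s1, s2, s3, s4}.
After a: {s1, s2, s3, s4}.

{s1, s2, s3, s4}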